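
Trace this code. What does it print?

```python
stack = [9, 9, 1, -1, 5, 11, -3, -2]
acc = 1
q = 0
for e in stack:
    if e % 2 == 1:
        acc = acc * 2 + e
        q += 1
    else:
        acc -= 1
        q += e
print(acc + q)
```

1043

e=9: odd, acc = 1*2+9 = 11; q=1
e=9: odd, acc = 11*2+9 = 31; q=2
e=1: odd, acc = 31*2+1 = 63; q=3
e=-1: odd, acc = 63*2+(-1) = 125; q=4
e=5: odd, acc = 125*2+5 = 255; q=5
e=11: odd, acc = 255*2+11 = 521; q=6
e=-3: odd, acc = 521*2+(-3) = 1039; q=7
e=-2: not odd, acc = 1039-1 = 1038; q=5
acc+q = 1038+5 = 1043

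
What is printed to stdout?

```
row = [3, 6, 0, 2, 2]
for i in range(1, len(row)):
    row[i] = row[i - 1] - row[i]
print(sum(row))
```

-15

i=1: row[1] = 3-6 = -3 → [3, -3, 0, 2, 2]
i=2: row[2] = (-3)-0 = -3 → [3, -3, -3, 2, 2]
i=3: row[3] = (-3)-2 = -5 → [3, -3, -3, -5, 2]
i=4: row[4] = (-5)-2 = -7 → [3, -3, -3, -5, -7]
sum = -15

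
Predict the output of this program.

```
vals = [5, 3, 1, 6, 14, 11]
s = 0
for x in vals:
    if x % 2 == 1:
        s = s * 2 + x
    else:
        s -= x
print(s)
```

25

x=5: odd, s = 0*2+5 = 5
x=3: odd, s = 5*2+3 = 13
x=1: odd, s = 13*2+1 = 27
x=6: not odd, s = 27-6 = 21
x=14: not odd, s = 21-14 = 7
x=11: odd, s = 7*2+11 = 25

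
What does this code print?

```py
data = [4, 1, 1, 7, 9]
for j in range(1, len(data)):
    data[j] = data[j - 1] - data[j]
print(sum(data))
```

j=1: data[1] = 4-1 = 3 → [4, 3, 1, 7, 9]
j=2: data[2] = 3-1 = 2 → [4, 3, 2, 7, 9]
j=3: data[3] = 2-7 = -5 → [4, 3, 2, -5, 9]
j=4: data[4] = (-5)-9 = -14 → [4, 3, 2, -5, -14]
sum = -10

-10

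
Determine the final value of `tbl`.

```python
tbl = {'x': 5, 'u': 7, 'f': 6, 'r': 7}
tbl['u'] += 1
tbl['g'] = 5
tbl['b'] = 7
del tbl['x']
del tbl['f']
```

tbl['u'] = 7+1 = 8 → {'x': 5, 'u': 8, 'f': 6, 'r': 7}
tbl['g'] = 5 → {'x': 5, 'u': 8, 'f': 6, 'r': 7, 'g': 5}
tbl['b'] = 7 → {'x': 5, 'u': 8, 'f': 6, 'r': 7, 'g': 5, 'b': 7}
del 'x' → {'u': 8, 'f': 6, 'r': 7, 'g': 5, 'b': 7}
del 'f' → {'u': 8, 'r': 7, 'g': 5, 'b': 7}

{'u': 8, 'r': 7, 'g': 5, 'b': 7}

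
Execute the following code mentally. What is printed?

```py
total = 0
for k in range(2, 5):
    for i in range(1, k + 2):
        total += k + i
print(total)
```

k=2,i=1: total = 0+3 = 3
k=2,i=2: total = 3+4 = 7
k=2,i=3: total = 7+5 = 12
k=3,i=1: total = 12+4 = 16
k=3,i=2: total = 16+5 = 21
k=3,i=3: total = 21+6 = 27
k=3,i=4: total = 27+7 = 34
k=4,i=1: total = 34+5 = 39
k=4,i=2: total = 39+6 = 45
k=4,i=3: total = 45+7 = 52
k=4,i=4: total = 52+8 = 60
k=4,i=5: total = 60+9 = 69

69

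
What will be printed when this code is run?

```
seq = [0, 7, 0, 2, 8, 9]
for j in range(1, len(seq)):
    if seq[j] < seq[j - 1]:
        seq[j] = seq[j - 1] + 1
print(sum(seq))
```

j=1: 7>=0, unchanged → [0, 7, 0, 2, 8, 9]
j=2: 0<7, seq[2] = 7+1 = 8 → [0, 7, 8, 2, 8, 9]
j=3: 2<8, seq[3] = 8+1 = 9 → [0, 7, 8, 9, 8, 9]
j=4: 8<9, seq[4] = 9+1 = 10 → [0, 7, 8, 9, 10, 9]
j=5: 9<10, seq[5] = 10+1 = 11 → [0, 7, 8, 9, 10, 11]
sum = 45

45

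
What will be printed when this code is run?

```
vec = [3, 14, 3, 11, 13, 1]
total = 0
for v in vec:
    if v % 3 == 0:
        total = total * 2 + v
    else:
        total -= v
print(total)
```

-44

v=3: %3==0, total = 0*2+3 = 3
v=14: not %3==0, total = 3-14 = -11
v=3: %3==0, total = (-11)*2+3 = -19
v=11: not %3==0, total = (-19)-11 = -30
v=13: not %3==0, total = (-30)-13 = -43
v=1: not %3==0, total = (-43)-1 = -44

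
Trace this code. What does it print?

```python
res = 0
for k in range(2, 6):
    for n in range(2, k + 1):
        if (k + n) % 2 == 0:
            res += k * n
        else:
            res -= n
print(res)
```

k=2,n=2: even sum, res = 0+4 = 4
k=3,n=2: odd sum, res = 4-2 = 2
k=3,n=3: even sum, res = 2+9 = 11
k=4,n=2: even sum, res = 11+8 = 19
k=4,n=3: odd sum, res = 19-3 = 16
k=4,n=4: even sum, res = 16+16 = 32
k=5,n=2: odd sum, res = 32-2 = 30
k=5,n=3: even sum, res = 30+15 = 45
k=5,n=4: odd sum, res = 45-4 = 41
k=5,n=5: even sum, res = 41+25 = 66

66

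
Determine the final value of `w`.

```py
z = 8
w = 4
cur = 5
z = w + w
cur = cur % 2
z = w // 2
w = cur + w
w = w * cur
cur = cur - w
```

z = 4+4 = 8
cur = 5%2 = 1
z = 4//2 = 2
w = 1+4 = 5
w = 5*1 = 5
cur = 1-5 = -4

5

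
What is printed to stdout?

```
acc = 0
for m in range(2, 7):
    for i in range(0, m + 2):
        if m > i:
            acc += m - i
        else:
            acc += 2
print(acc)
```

75

m=2,i=0: 2>0, acc = 0+2 = 2
m=2,i=1: 2>1, acc = 2+1 = 3
m=2,i=2: not 2>2, acc = 3+2 = 5
m=2,i=3: not 2>3, acc = 5+2 = 7
m=3,i=0: 3>0, acc = 7+3 = 10
m=3,i=1: 3>1, acc = 10+2 = 12
m=3,i=2: 3>2, acc = 12+1 = 13
m=3,i=3: not 3>3, acc = 13+2 = 15
m=3,i=4: not 3>4, acc = 15+2 = 17
m=4,i=0: 4>0, acc = 17+4 = 21
m=4,i=1: 4>1, acc = 21+3 = 24
m=4,i=2: 4>2, acc = 24+2 = 26
m=4,i=3: 4>3, acc = 26+1 = 27
m=4,i=4: not 4>4, acc = 27+2 = 29
m=4,i=5: not 4>5, acc = 29+2 = 31
m=5,i=0: 5>0, acc = 31+5 = 36
m=5,i=1: 5>1, acc = 36+4 = 40
m=5,i=2: 5>2, acc = 40+3 = 43
m=5,i=3: 5>3, acc = 43+2 = 45
m=5,i=4: 5>4, acc = 45+1 = 46
m=5,i=5: not 5>5, acc = 46+2 = 48
m=5,i=6: not 5>6, acc = 48+2 = 50
m=6,i=0: 6>0, acc = 50+6 = 56
m=6,i=1: 6>1, acc = 56+5 = 61
m=6,i=2: 6>2, acc = 61+4 = 65
m=6,i=3: 6>3, acc = 65+3 = 68
m=6,i=4: 6>4, acc = 68+2 = 70
m=6,i=5: 6>5, acc = 70+1 = 71
m=6,i=6: not 6>6, acc = 71+2 = 73
m=6,i=7: not 6>7, acc = 73+2 = 75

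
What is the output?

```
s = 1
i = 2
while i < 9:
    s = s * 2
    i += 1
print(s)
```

i=2: s = 1*2 = 2
i=3: s = 2*2 = 4
i=4: s = 4*2 = 8
i=5: s = 8*2 = 16
i=6: s = 16*2 = 32
i=7: s = 32*2 = 64
i=8: s = 64*2 = 128

128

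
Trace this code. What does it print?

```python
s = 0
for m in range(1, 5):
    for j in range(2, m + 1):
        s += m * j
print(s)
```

m=2,j=2: s = 0+4 = 4
m=3,j=2: s = 4+6 = 10
m=3,j=3: s = 10+9 = 19
m=4,j=2: s = 19+8 = 27
m=4,j=3: s = 27+12 = 39
m=4,j=4: s = 39+16 = 55

55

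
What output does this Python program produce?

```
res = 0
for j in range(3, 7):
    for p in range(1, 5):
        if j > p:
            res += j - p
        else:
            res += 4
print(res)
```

j=3,p=1: 3>1, res = 0+2 = 2
j=3,p=2: 3>2, res = 2+1 = 3
j=3,p=3: not 3>3, res = 3+4 = 7
j=3,p=4: not 3>4, res = 7+4 = 11
j=4,p=1: 4>1, res = 11+3 = 14
j=4,p=2: 4>2, res = 14+2 = 16
j=4,p=3: 4>3, res = 16+1 = 17
j=4,p=4: not 4>4, res = 17+4 = 21
j=5,p=1: 5>1, res = 21+4 = 25
j=5,p=2: 5>2, res = 25+3 = 28
j=5,p=3: 5>3, res = 28+2 = 30
j=5,p=4: 5>4, res = 30+1 = 31
j=6,p=1: 6>1, res = 31+5 = 36
j=6,p=2: 6>2, res = 36+4 = 40
j=6,p=3: 6>3, res = 40+3 = 43
j=6,p=4: 6>4, res = 43+2 = 45

45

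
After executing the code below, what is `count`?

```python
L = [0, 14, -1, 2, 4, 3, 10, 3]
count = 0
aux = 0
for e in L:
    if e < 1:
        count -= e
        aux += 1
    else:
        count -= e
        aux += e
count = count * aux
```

e=0: <1, count = 0-0 = 0; aux=1
e=14: not <1, count = 0-14 = -14; aux=15
e=-1: <1, count = (-14)-(-1) = -13; aux=16
e=2: not <1, count = (-13)-2 = -15; aux=18
e=4: not <1, count = (-15)-4 = -19; aux=22
e=3: not <1, count = (-19)-3 = -22; aux=25
e=10: not <1, count = (-22)-10 = -32; aux=35
e=3: not <1, count = (-32)-3 = -35; aux=38
count*aux = (-35)*38 = -1330

-1330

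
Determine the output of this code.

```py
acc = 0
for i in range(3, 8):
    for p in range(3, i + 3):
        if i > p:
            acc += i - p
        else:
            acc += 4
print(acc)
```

80

i=3,p=3: not 3>3, acc = 0+4 = 4
i=3,p=4: not 3>4, acc = 4+4 = 8
i=3,p=5: not 3>5, acc = 8+4 = 12
i=4,p=3: 4>3, acc = 12+1 = 13
i=4,p=4: not 4>4, acc = 13+4 = 17
i=4,p=5: not 4>5, acc = 17+4 = 21
i=4,p=6: not 4>6, acc = 21+4 = 25
i=5,p=3: 5>3, acc = 25+2 = 27
i=5,p=4: 5>4, acc = 27+1 = 28
i=5,p=5: not 5>5, acc = 28+4 = 32
i=5,p=6: not 5>6, acc = 32+4 = 36
i=5,p=7: not 5>7, acc = 36+4 = 40
i=6,p=3: 6>3, acc = 40+3 = 43
i=6,p=4: 6>4, acc = 43+2 = 45
i=6,p=5: 6>5, acc = 45+1 = 46
i=6,p=6: not 6>6, acc = 46+4 = 50
i=6,p=7: not 6>7, acc = 50+4 = 54
i=6,p=8: not 6>8, acc = 54+4 = 58
i=7,p=3: 7>3, acc = 58+4 = 62
i=7,p=4: 7>4, acc = 62+3 = 65
i=7,p=5: 7>5, acc = 65+2 = 67
i=7,p=6: 7>6, acc = 67+1 = 68
i=7,p=7: not 7>7, acc = 68+4 = 72
i=7,p=8: not 7>8, acc = 72+4 = 76
i=7,p=9: not 7>9, acc = 76+4 = 80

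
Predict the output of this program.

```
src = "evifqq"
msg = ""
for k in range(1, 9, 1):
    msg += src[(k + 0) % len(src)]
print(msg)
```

k=1: add src[1]='v' → 'v'
k=2: add src[2]='i' → 'vi'
k=3: add src[3]='f' → 'vif'
k=4: add src[4]='q' → 'vifq'
k=5: add src[5]='q' → 'vifqq'
k=6: add src[0]='e' → 'vifqqe'
k=7: add src[1]='v' → 'vifqqev'
k=8: add src[2]='i' → 'vifqqevi'

vifqqevi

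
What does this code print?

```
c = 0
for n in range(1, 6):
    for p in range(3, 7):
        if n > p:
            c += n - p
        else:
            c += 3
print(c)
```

55

n=1,p=3: not 1>3, c = 0+3 = 3
n=1,p=4: not 1>4, c = 3+3 = 6
n=1,p=5: not 1>5, c = 6+3 = 9
n=1,p=6: not 1>6, c = 9+3 = 12
n=2,p=3: not 2>3, c = 12+3 = 15
n=2,p=4: not 2>4, c = 15+3 = 18
n=2,p=5: not 2>5, c = 18+3 = 21
n=2,p=6: not 2>6, c = 21+3 = 24
n=3,p=3: not 3>3, c = 24+3 = 27
n=3,p=4: not 3>4, c = 27+3 = 30
n=3,p=5: not 3>5, c = 30+3 = 33
n=3,p=6: not 3>6, c = 33+3 = 36
n=4,p=3: 4>3, c = 36+1 = 37
n=4,p=4: not 4>4, c = 37+3 = 40
n=4,p=5: not 4>5, c = 40+3 = 43
n=4,p=6: not 4>6, c = 43+3 = 46
n=5,p=3: 5>3, c = 46+2 = 48
n=5,p=4: 5>4, c = 48+1 = 49
n=5,p=5: not 5>5, c = 49+3 = 52
n=5,p=6: not 5>6, c = 52+3 = 55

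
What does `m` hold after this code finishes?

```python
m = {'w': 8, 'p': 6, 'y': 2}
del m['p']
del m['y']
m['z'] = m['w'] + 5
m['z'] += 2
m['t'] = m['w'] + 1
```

{'w': 8, 'z': 15, 't': 9}

del 'p' → {'w': 8, 'y': 2}
del 'y' → {'w': 8}
m['z'] = m['w']+5 = 13 → {'w': 8, 'z': 13}
m['z'] = 13+2 = 15 → {'w': 8, 'z': 15}
m['t'] = m['w']+1 = 9 → {'w': 8, 'z': 15, 't': 9}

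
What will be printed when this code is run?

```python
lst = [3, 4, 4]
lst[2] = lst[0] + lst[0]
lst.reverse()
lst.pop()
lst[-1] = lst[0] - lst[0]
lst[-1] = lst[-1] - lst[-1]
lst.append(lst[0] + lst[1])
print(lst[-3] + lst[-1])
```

12

lst[2] = lst[0]+lst[0] = 3+3 = 6 → [3, 4, 6]
reverse → [6, 4, 3]
pop() removes 3 → [6, 4]
lst[-1] = lst[0]-lst[0] = 6-6 = 0 → [6, 0]
lst[-1] = lst[-1]-lst[-1] = 0-0 = 0 → [6, 0]
append lst[0]+lst[1] = 6+0 = 6 → [6, 0, 6]
lst[-3]+lst[-1] = 6+6 = 12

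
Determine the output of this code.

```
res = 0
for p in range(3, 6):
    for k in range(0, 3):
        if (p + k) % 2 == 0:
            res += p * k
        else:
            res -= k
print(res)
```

p=3,k=0: odd sum, res = 0-0 = 0
p=3,k=1: even sum, res = 0+3 = 3
p=3,k=2: odd sum, res = 3-2 = 1
p=4,k=0: even sum, res = 1+0 = 1
p=4,k=1: odd sum, res = 1-1 = 0
p=4,k=2: even sum, res = 0+8 = 8
p=5,k=0: odd sum, res = 8-0 = 8
p=5,k=1: even sum, res = 8+5 = 13
p=5,k=2: odd sum, res = 13-2 = 11

11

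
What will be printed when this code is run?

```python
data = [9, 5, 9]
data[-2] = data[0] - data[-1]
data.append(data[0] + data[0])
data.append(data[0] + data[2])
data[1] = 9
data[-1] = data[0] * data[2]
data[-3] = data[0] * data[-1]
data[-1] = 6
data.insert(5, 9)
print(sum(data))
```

data[-2] = data[0]-data[-1] = 9-9 = 0 → [9, 0, 9]
append data[0]+data[0] = 9+9 = 18 → [9, 0, 9, 18]
append data[0]+data[2] = 9+9 = 18 → [9, 0, 9, 18, 18]
data[1] = 9 → [9, 9, 9, 18, 18]
data[-1] = data[0]*data[2] = 9*9 = 81 → [9, 9, 9, 18, 81]
data[-3] = data[0]*data[-1] = 9*81 = 729 → [9, 9, 729, 18, 81]
data[-1] = 6 → [9, 9, 729, 18, 6]
insert 9 at 5 → [9, 9, 729, 18, 6, 9]
sum = 780

780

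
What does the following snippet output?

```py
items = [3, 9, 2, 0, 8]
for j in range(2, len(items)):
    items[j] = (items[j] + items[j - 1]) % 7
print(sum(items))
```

j=2: items[2] = (2+9)%7 = 4 → [3, 9, 4, 0, 8]
j=3: items[3] = (0+4)%7 = 4 → [3, 9, 4, 4, 8]
j=4: items[4] = (8+4)%7 = 5 → [3, 9, 4, 4, 5]
sum = 25

25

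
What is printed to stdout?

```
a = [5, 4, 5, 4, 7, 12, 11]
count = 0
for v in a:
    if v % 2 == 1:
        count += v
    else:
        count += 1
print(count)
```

31

v=5: odd, count = 0+5 = 5
v=4: not odd, count = 5+1 = 6
v=5: odd, count = 6+5 = 11
v=4: not odd, count = 11+1 = 12
v=7: odd, count = 12+7 = 19
v=12: not odd, count = 19+1 = 20
v=11: odd, count = 20+11 = 31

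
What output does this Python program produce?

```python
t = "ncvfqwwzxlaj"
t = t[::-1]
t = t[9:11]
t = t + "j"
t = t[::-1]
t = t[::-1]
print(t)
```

reverse → 'jalxzwwqfvcn'
slice [9:11] → 'vc'
+ 'j' → 'vcj'
reverse → 'jcv'
reverse → 'vcj'

vcj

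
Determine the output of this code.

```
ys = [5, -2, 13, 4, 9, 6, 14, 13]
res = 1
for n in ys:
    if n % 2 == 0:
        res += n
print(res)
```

n=5: not even
n=-2: even, res = 1+(-2) = -1
n=13: not even
n=4: even, res = (-1)+4 = 3
n=9: not even
n=6: even, res = 3+6 = 9
n=14: even, res = 9+14 = 23
n=13: not even

23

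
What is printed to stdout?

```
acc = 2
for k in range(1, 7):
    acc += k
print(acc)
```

23

k=1: acc = 2+1 = 3
k=2: acc = 3+2 = 5
k=3: acc = 5+3 = 8
k=4: acc = 8+4 = 12
k=5: acc = 12+5 = 17
k=6: acc = 17+6 = 23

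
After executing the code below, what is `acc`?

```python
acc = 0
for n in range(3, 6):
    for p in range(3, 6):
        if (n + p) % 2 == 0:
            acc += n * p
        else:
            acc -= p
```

n=3,p=3: even sum, acc = 0+9 = 9
n=3,p=4: odd sum, acc = 9-4 = 5
n=3,p=5: even sum, acc = 5+15 = 20
n=4,p=3: odd sum, acc = 20-3 = 17
n=4,p=4: even sum, acc = 17+16 = 33
n=4,p=5: odd sum, acc = 33-5 = 28
n=5,p=3: even sum, acc = 28+15 = 43
n=5,p=4: odd sum, acc = 43-4 = 39
n=5,p=5: even sum, acc = 39+25 = 64

64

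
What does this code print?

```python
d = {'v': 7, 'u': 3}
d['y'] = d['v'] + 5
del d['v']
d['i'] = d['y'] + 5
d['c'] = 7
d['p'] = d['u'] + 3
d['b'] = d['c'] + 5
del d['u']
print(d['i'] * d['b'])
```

204

d['y'] = d['v']+5 = 12 → {'v': 7, 'u': 3, 'y': 12}
del 'v' → {'u': 3, 'y': 12}
d['i'] = d['y']+5 = 17 → {'u': 3, 'y': 12, 'i': 17}
d['c'] = 7 → {'u': 3, 'y': 12, 'i': 17, 'c': 7}
d['p'] = d['u']+3 = 6 → {'u': 3, 'y': 12, 'i': 17, 'c': 7, 'p': 6}
d['b'] = d['c']+5 = 12 → {'u': 3, 'y': 12, 'i': 17, 'c': 7, 'p': 6, 'b': 12}
del 'u' → {'y': 12, 'i': 17, 'c': 7, 'p': 6, 'b': 12}
d['i']*d['b'] = 17*12 = 204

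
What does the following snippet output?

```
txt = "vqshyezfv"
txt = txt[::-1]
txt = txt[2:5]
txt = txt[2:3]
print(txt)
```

reverse → 'vfzeyhsqv'
slice [2:5] → 'zey'
slice [2:3] → 'y'

y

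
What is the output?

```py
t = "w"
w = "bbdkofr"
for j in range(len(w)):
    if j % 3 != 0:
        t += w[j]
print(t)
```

wbdof

j=0: skip
j=1: add 'b' → 'wb'
j=2: add 'd' → 'wbd'
j=3: skip
j=4: add 'o' → 'wbdo'
j=5: add 'f' → 'wbdof'
j=6: skip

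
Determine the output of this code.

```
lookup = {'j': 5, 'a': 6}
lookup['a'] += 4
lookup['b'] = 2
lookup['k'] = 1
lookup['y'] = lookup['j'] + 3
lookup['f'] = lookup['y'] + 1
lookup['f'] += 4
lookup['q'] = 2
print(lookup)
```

{'j': 5, 'a': 10, 'b': 2, 'k': 1, 'y': 8, 'f': 13, 'q': 2}

lookup['a'] = 6+4 = 10 → {'j': 5, 'a': 10}
lookup['b'] = 2 → {'j': 5, 'a': 10, 'b': 2}
lookup['k'] = 1 → {'j': 5, 'a': 10, 'b': 2, 'k': 1}
lookup['y'] = lookup['j']+3 = 8 → {'j': 5, 'a': 10, 'b': 2, 'k': 1, 'y': 8}
lookup['f'] = lookup['y']+1 = 9 → {'j': 5, 'a': 10, 'b': 2, 'k': 1, 'y': 8, 'f': 9}
lookup['f'] = 9+4 = 13 → {'j': 5, 'a': 10, 'b': 2, 'k': 1, 'y': 8, 'f': 13}
lookup['q'] = 2 → {'j': 5, 'a': 10, 'b': 2, 'k': 1, 'y': 8, 'f': 13, 'q': 2}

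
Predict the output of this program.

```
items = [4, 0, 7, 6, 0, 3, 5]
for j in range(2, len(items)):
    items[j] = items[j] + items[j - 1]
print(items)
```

j=2: items[2] = 7+0 = 7 → [4, 0, 7, 6, 0, 3, 5]
j=3: items[3] = 6+7 = 13 → [4, 0, 7, 13, 0, 3, 5]
j=4: items[4] = 0+13 = 13 → [4, 0, 7, 13, 13, 3, 5]
j=5: items[5] = 3+13 = 16 → [4, 0, 7, 13, 13, 16, 5]
j=6: items[6] = 5+16 = 21 → [4, 0, 7, 13, 13, 16, 21]

[4, 0, 7, 13, 13, 16, 21]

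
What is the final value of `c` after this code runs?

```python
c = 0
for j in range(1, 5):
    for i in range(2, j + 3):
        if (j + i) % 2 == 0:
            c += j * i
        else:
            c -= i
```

j=1,i=2: odd sum, c = 0-2 = -2
j=1,i=3: even sum, c = (-2)+3 = 1
j=2,i=2: even sum, c = 1+4 = 5
j=2,i=3: odd sum, c = 5-3 = 2
j=2,i=4: even sum, c = 2+8 = 10
j=3,i=2: odd sum, c = 10-2 = 8
j=3,i=3: even sum, c = 8+9 = 17
j=3,i=4: odd sum, c = 17-4 = 13
j=3,i=5: even sum, c = 13+15 = 28
j=4,i=2: even sum, c = 28+8 = 36
j=4,i=3: odd sum, c = 36-3 = 33
j=4,i=4: even sum, c = 33+16 = 49
j=4,i=5: odd sum, c = 49-5 = 44
j=4,i=6: even sum, c = 44+24 = 68

68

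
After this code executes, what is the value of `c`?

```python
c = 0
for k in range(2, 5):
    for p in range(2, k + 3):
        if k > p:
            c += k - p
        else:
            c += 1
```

k=2,p=2: not 2>2, c = 0+1 = 1
k=2,p=3: not 2>3, c = 1+1 = 2
k=2,p=4: not 2>4, c = 2+1 = 3
k=3,p=2: 3>2, c = 3+1 = 4
k=3,p=3: not 3>3, c = 4+1 = 5
k=3,p=4: not 3>4, c = 5+1 = 6
k=3,p=5: not 3>5, c = 6+1 = 7
k=4,p=2: 4>2, c = 7+2 = 9
k=4,p=3: 4>3, c = 9+1 = 10
k=4,p=4: not 4>4, c = 10+1 = 11
k=4,p=5: not 4>5, c = 11+1 = 12
k=4,p=6: not 4>6, c = 12+1 = 13

13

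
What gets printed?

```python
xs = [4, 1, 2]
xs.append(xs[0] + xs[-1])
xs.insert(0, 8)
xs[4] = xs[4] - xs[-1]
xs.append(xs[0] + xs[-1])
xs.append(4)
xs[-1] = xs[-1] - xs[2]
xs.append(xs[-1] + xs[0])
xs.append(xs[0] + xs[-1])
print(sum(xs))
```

56

append xs[0]+xs[-1] = 4+2 = 6 → [4, 1, 2, 6]
insert 8 at 0 → [8, 4, 1, 2, 6]
xs[4] = xs[4]-xs[-1] = 6-6 = 0 → [8, 4, 1, 2, 0]
append xs[0]+xs[-1] = 8+0 = 8 → [8, 4, 1, 2, 0, 8]
append 4 → [8, 4, 1, 2, 0, 8, 4]
xs[-1] = xs[-1]-xs[2] = 4-1 = 3 → [8, 4, 1, 2, 0, 8, 3]
append xs[-1]+xs[0] = 3+8 = 11 → [8, 4, 1, 2, 0, 8, 3, 11]
append xs[0]+xs[-1] = 8+11 = 19 → [8, 4, 1, 2, 0, 8, 3, 11, 19]
sum = 56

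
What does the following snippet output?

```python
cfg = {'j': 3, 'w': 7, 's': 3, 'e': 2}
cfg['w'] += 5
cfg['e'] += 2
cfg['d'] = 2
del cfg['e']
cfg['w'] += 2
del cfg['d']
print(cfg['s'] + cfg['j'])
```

6

cfg['w'] = 7+5 = 12 → {'j': 3, 'w': 12, 's': 3, 'e': 2}
cfg['e'] = 2+2 = 4 → {'j': 3, 'w': 12, 's': 3, 'e': 4}
cfg['d'] = 2 → {'j': 3, 'w': 12, 's': 3, 'e': 4, 'd': 2}
del 'e' → {'j': 3, 'w': 12, 's': 3, 'd': 2}
cfg['w'] = 12+2 = 14 → {'j': 3, 'w': 14, 's': 3, 'd': 2}
del 'd' → {'j': 3, 'w': 14, 's': 3}
cfg['s']+cfg['j'] = 3+3 = 6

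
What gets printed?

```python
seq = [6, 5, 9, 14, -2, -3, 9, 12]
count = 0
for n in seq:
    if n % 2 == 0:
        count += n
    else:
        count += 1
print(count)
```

34

n=6: even, count = 0+6 = 6
n=5: not even, count = 6+1 = 7
n=9: not even, count = 7+1 = 8
n=14: even, count = 8+14 = 22
n=-2: even, count = 22+(-2) = 20
n=-3: not even, count = 20+1 = 21
n=9: not even, count = 21+1 = 22
n=12: even, count = 22+12 = 34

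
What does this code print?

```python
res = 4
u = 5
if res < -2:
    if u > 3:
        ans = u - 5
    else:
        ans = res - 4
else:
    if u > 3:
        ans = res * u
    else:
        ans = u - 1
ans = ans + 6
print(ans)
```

res=4, u=5
res < -2 is False; u > 3 is True
→ ans = res * u = 20
ans = 20+6 = 26

26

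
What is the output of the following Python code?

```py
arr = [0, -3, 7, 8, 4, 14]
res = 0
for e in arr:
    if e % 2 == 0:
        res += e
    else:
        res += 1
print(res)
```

e=0: even, res = 0+0 = 0
e=-3: not even, res = 0+1 = 1
e=7: not even, res = 1+1 = 2
e=8: even, res = 2+8 = 10
e=4: even, res = 10+4 = 14
e=14: even, res = 14+14 = 28

28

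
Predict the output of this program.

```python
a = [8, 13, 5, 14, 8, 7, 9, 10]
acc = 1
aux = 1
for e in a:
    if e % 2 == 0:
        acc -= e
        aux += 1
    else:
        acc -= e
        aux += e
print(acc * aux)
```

-2847

e=8: even, acc = 1-8 = -7; aux=2
e=13: not even, acc = (-7)-13 = -20; aux=15
e=5: not even, acc = (-20)-5 = -25; aux=20
e=14: even, acc = (-25)-14 = -39; aux=21
e=8: even, acc = (-39)-8 = -47; aux=22
e=7: not even, acc = (-47)-7 = -54; aux=29
e=9: not even, acc = (-54)-9 = -63; aux=38
e=10: even, acc = (-63)-10 = -73; aux=39
acc*aux = (-73)*39 = -2847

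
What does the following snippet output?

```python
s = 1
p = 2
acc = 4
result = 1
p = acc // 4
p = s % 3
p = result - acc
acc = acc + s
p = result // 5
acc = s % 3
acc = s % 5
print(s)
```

1

p = 4//4 = 1
p = 1%3 = 1
p = 1-4 = -3
acc = 4+1 = 5
p = 1//5 = 0
acc = 1%3 = 1
acc = 1%5 = 1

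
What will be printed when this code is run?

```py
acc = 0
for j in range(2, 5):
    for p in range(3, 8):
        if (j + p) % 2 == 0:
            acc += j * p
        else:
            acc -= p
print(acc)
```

65

j=2,p=3: odd sum, acc = 0-3 = -3
j=2,p=4: even sum, acc = (-3)+8 = 5
j=2,p=5: odd sum, acc = 5-5 = 0
j=2,p=6: even sum, acc = 0+12 = 12
j=2,p=7: odd sum, acc = 12-7 = 5
j=3,p=3: even sum, acc = 5+9 = 14
j=3,p=4: odd sum, acc = 14-4 = 10
j=3,p=5: even sum, acc = 10+15 = 25
j=3,p=6: odd sum, acc = 25-6 = 19
j=3,p=7: even sum, acc = 19+21 = 40
j=4,p=3: odd sum, acc = 40-3 = 37
j=4,p=4: even sum, acc = 37+16 = 53
j=4,p=5: odd sum, acc = 53-5 = 48
j=4,p=6: even sum, acc = 48+24 = 72
j=4,p=7: odd sum, acc = 72-7 = 65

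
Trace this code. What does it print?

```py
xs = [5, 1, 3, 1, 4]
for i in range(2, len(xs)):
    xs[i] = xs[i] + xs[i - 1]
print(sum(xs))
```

24

i=2: xs[2] = 3+1 = 4 → [5, 1, 4, 1, 4]
i=3: xs[3] = 1+4 = 5 → [5, 1, 4, 5, 4]
i=4: xs[4] = 4+5 = 9 → [5, 1, 4, 5, 9]
sum = 24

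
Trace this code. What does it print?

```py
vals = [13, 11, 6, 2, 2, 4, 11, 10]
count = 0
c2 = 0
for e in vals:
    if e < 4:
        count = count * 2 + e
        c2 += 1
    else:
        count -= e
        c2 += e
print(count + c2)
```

-82

e=13: not <4, count = 0-13 = -13; c2=13
e=11: not <4, count = (-13)-11 = -24; c2=24
e=6: not <4, count = (-24)-6 = -30; c2=30
e=2: <4, count = (-30)*2+2 = -58; c2=31
e=2: <4, count = (-58)*2+2 = -114; c2=32
e=4: not <4, count = (-114)-4 = -118; c2=36
e=11: not <4, count = (-118)-11 = -129; c2=47
e=10: not <4, count = (-129)-10 = -139; c2=57
count+c2 = (-139)+57 = -82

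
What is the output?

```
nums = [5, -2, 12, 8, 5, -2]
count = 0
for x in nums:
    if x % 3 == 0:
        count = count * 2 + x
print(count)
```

12

x=5: not %3==0
x=-2: not %3==0
x=12: %3==0, count = 0*2+12 = 12
x=8: not %3==0
x=5: not %3==0
x=-2: not %3==0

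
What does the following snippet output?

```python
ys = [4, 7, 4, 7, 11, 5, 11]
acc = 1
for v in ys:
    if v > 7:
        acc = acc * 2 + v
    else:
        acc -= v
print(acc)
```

v=4: not >7, acc = 1-4 = -3
v=7: not >7, acc = (-3)-7 = -10
v=4: not >7, acc = (-10)-4 = -14
v=7: not >7, acc = (-14)-7 = -21
v=11: >7, acc = (-21)*2+11 = -31
v=5: not >7, acc = (-31)-5 = -36
v=11: >7, acc = (-36)*2+11 = -61

-61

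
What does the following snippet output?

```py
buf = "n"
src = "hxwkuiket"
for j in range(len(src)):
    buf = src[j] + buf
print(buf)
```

tekiukwxhn

j=0: prepend 'h' → 'hn'
j=1: prepend 'x' → 'xhn'
j=2: prepend 'w' → 'wxhn'
j=3: prepend 'k' → 'kwxhn'
j=4: prepend 'u' → 'ukwxhn'
j=5: prepend 'i' → 'iukwxhn'
j=6: prepend 'k' → 'kiukwxhn'
j=7: prepend 'e' → 'ekiukwxhn'
j=8: prepend 't' → 'tekiukwxhn'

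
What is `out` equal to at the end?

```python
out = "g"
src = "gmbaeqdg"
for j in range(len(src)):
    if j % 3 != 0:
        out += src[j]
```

'gmbeqg'

j=0: skip
j=1: add 'm' → 'gm'
j=2: add 'b' → 'gmb'
j=3: skip
j=4: add 'e' → 'gmbe'
j=5: add 'q' → 'gmbeq'
j=6: skip
j=7: add 'g' → 'gmbeqg'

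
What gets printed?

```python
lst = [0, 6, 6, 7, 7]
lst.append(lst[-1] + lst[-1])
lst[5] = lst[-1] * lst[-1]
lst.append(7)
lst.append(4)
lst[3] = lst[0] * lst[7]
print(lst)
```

append lst[-1]+lst[-1] = 7+7 = 14 → [0, 6, 6, 7, 7, 14]
lst[5] = lst[-1]*lst[-1] = 14*14 = 196 → [0, 6, 6, 7, 7, 196]
append 7 → [0, 6, 6, 7, 7, 196, 7]
append 4 → [0, 6, 6, 7, 7, 196, 7, 4]
lst[3] = lst[0]*lst[7] = 0*4 = 0 → [0, 6, 6, 0, 7, 196, 7, 4]

[0, 6, 6, 0, 7, 196, 7, 4]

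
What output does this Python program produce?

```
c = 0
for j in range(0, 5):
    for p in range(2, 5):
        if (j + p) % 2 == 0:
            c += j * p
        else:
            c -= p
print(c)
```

27

j=0,p=2: even sum, c = 0+0 = 0
j=0,p=3: odd sum, c = 0-3 = -3
j=0,p=4: even sum, c = (-3)+0 = -3
j=1,p=2: odd sum, c = (-3)-2 = -5
j=1,p=3: even sum, c = (-5)+3 = -2
j=1,p=4: odd sum, c = (-2)-4 = -6
j=2,p=2: even sum, c = (-6)+4 = -2
j=2,p=3: odd sum, c = (-2)-3 = -5
j=2,p=4: even sum, c = (-5)+8 = 3
j=3,p=2: odd sum, c = 3-2 = 1
j=3,p=3: even sum, c = 1+9 = 10
j=3,p=4: odd sum, c = 10-4 = 6
j=4,p=2: even sum, c = 6+8 = 14
j=4,p=3: odd sum, c = 14-3 = 11
j=4,p=4: even sum, c = 11+16 = 27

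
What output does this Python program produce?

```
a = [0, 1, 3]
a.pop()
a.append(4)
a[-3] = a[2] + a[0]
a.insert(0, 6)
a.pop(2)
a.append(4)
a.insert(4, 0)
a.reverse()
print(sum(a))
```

18

pop() removes 3 → [0, 1]
append 4 → [0, 1, 4]
a[-3] = a[2]+a[0] = 4+0 = 4 → [4, 1, 4]
insert 6 at 0 → [6, 4, 1, 4]
pop(2) removes 1 → [6, 4, 4]
append 4 → [6, 4, 4, 4]
insert 0 at 4 → [6, 4, 4, 4, 0]
reverse → [0, 4, 4, 4, 6]
sum = 18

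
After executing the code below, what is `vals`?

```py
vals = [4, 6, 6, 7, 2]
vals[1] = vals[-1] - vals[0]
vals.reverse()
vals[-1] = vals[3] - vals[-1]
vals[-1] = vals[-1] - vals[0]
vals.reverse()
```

vals[1] = vals[-1]-vals[0] = 2-4 = -2 → [4, -2, 6, 7, 2]
reverse → [2, 7, 6, -2, 4]
vals[-1] = vals[3]-vals[-1] = (-2)-4 = -6 → [2, 7, 6, -2, -6]
vals[-1] = vals[-1]-vals[0] = (-6)-2 = -8 → [2, 7, 6, -2, -8]
reverse → [-8, -2, 6, 7, 2]

[-8, -2, 6, 7, 2]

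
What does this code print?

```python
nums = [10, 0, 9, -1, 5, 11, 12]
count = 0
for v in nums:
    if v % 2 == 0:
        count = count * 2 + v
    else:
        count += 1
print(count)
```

v=10: even, count = 0*2+10 = 10
v=0: even, count = 10*2+0 = 20
v=9: not even, count = 20+1 = 21
v=-1: not even, count = 21+1 = 22
v=5: not even, count = 22+1 = 23
v=11: not even, count = 23+1 = 24
v=12: even, count = 24*2+12 = 60

60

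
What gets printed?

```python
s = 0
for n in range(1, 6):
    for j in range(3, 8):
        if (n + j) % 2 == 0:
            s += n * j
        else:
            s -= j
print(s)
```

135

n=1,j=3: even sum, s = 0+3 = 3
n=1,j=4: odd sum, s = 3-4 = -1
n=1,j=5: even sum, s = (-1)+5 = 4
n=1,j=6: odd sum, s = 4-6 = -2
n=1,j=7: even sum, s = (-2)+7 = 5
n=2,j=3: odd sum, s = 5-3 = 2
n=2,j=4: even sum, s = 2+8 = 10
n=2,j=5: odd sum, s = 10-5 = 5
n=2,j=6: even sum, s = 5+12 = 17
n=2,j=7: odd sum, s = 17-7 = 10
n=3,j=3: even sum, s = 10+9 = 19
n=3,j=4: odd sum, s = 19-4 = 15
n=3,j=5: even sum, s = 15+15 = 30
n=3,j=6: odd sum, s = 30-6 = 24
n=3,j=7: even sum, s = 24+21 = 45
n=4,j=3: odd sum, s = 45-3 = 42
n=4,j=4: even sum, s = 42+16 = 58
n=4,j=5: odd sum, s = 58-5 = 53
n=4,j=6: even sum, s = 53+24 = 77
n=4,j=7: odd sum, s = 77-7 = 70
n=5,j=3: even sum, s = 70+15 = 85
n=5,j=4: odd sum, s = 85-4 = 81
n=5,j=5: even sum, s = 81+25 = 106
n=5,j=6: odd sum, s = 106-6 = 100
n=5,j=7: even sum, s = 100+35 = 135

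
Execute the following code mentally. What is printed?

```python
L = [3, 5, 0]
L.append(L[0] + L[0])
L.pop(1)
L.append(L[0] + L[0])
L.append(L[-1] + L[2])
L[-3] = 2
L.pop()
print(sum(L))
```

append L[0]+L[0] = 3+3 = 6 → [3, 5, 0, 6]
pop(1) removes 5 → [3, 0, 6]
append L[0]+L[0] = 3+3 = 6 → [3, 0, 6, 6]
append L[-1]+L[2] = 6+6 = 12 → [3, 0, 6, 6, 12]
L[-3] = 2 → [3, 0, 2, 6, 12]
pop() removes 12 → [3, 0, 2, 6]
sum = 11

11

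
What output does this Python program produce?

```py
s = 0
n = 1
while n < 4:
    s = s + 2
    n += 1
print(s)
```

6

n=1: s = 0+2 = 2
n=2: s = 2+2 = 4
n=3: s = 4+2 = 6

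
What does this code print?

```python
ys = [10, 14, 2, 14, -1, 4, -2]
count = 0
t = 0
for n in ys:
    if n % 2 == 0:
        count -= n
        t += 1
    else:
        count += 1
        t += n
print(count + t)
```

n=10: even, count = 0-10 = -10; t=1
n=14: even, count = (-10)-14 = -24; t=2
n=2: even, count = (-24)-2 = -26; t=3
n=14: even, count = (-26)-14 = -40; t=4
n=-1: not even, count = (-40)+1 = -39; t=3
n=4: even, count = (-39)-4 = -43; t=4
n=-2: even, count = (-43)-(-2) = -41; t=5
count+t = (-41)+5 = -36

-36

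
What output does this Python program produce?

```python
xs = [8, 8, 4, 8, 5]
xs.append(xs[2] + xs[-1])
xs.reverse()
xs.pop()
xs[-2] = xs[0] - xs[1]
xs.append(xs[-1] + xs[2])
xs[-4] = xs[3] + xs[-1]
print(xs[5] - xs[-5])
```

append xs[2]+xs[-1] = 4+5 = 9 → [8, 8, 4, 8, 5, 9]
reverse → [9, 5, 8, 4, 8, 8]
pop() removes 8 → [9, 5, 8, 4, 8]
xs[-2] = xs[0]-xs[1] = 9-5 = 4 → [9, 5, 8, 4, 8]
append xs[-1]+xs[2] = 8+8 = 16 → [9, 5, 8, 4, 8, 16]
xs[-4] = xs[3]+xs[-1] = 4+16 = 20 → [9, 5, 20, 4, 8, 16]
xs[5]-xs[-5] = 16-5 = 11

11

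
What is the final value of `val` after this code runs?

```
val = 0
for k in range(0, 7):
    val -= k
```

k=0: val = 0-0 = 0
k=1: val = 0-1 = -1
k=2: val = (-1)-2 = -3
k=3: val = (-3)-3 = -6
k=4: val = (-6)-4 = -10
k=5: val = (-10)-5 = -15
k=6: val = (-15)-6 = -21

-21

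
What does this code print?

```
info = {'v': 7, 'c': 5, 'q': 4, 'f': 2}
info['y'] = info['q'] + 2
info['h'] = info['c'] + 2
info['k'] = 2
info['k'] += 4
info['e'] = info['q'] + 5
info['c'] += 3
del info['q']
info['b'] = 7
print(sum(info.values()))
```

52

info['y'] = info['q']+2 = 6 → {'v': 7, 'c': 5, 'q': 4, 'f': 2, 'y': 6}
info['h'] = info['c']+2 = 7 → {'v': 7, 'c': 5, 'q': 4, 'f': 2, 'y': 6, 'h': 7}
info['k'] = 2 → {'v': 7, 'c': 5, 'q': 4, 'f': 2, 'y': 6, 'h': 7, 'k': 2}
info['k'] = 2+4 = 6 → {'v': 7, 'c': 5, 'q': 4, 'f': 2, 'y': 6, 'h': 7, 'k': 6}
info['e'] = info['q']+5 = 9 → {'v': 7, 'c': 5, 'q': 4, 'f': 2, 'y': 6, 'h': 7, 'k': 6, 'e': 9}
info['c'] = 5+3 = 8 → {'v': 7, 'c': 8, 'q': 4, 'f': 2, 'y': 6, 'h': 7, 'k': 6, 'e': 9}
del 'q' → {'v': 7, 'c': 8, 'f': 2, 'y': 6, 'h': 7, 'k': 6, 'e': 9}
info['b'] = 7 → {'v': 7, 'c': 8, 'f': 2, 'y': 6, 'h': 7, 'k': 6, 'e': 9, 'b': 7}
sum of values = 52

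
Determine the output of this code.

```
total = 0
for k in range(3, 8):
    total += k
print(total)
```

25

k=3: total = 0+3 = 3
k=4: total = 3+4 = 7
k=5: total = 7+5 = 12
k=6: total = 12+6 = 18
k=7: total = 18+7 = 25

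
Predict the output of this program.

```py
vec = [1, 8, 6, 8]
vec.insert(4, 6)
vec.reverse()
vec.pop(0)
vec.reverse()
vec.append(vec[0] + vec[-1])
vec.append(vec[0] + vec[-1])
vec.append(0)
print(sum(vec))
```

insert 6 at 4 → [1, 8, 6, 8, 6]
reverse → [6, 8, 6, 8, 1]
pop(0) removes 6 → [8, 6, 8, 1]
reverse → [1, 8, 6, 8]
append vec[0]+vec[-1] = 1+8 = 9 → [1, 8, 6, 8, 9]
append vec[0]+vec[-1] = 1+9 = 10 → [1, 8, 6, 8, 9, 10]
append 0 → [1, 8, 6, 8, 9, 10, 0]
sum = 42

42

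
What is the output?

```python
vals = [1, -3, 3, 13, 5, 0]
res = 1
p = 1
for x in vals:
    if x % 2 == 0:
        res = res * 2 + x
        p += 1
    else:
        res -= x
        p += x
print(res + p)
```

-15

x=1: not even, res = 1-1 = 0; p=2
x=-3: not even, res = 0-(-3) = 3; p=-1
x=3: not even, res = 3-3 = 0; p=2
x=13: not even, res = 0-13 = -13; p=15
x=5: not even, res = (-13)-5 = -18; p=20
x=0: even, res = (-18)*2+0 = -36; p=21
res+p = (-36)+21 = -15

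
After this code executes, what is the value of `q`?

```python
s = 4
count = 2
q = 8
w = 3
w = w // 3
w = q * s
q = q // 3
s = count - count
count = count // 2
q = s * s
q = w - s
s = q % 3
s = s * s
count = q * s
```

w = 3//3 = 1
w = 8*4 = 32
q = 8//3 = 2
s = 2-2 = 0
count = 2//2 = 1
q = 0*0 = 0
q = 32-0 = 32
s = 32%3 = 2
s = 2*2 = 4
count = 32*4 = 128

32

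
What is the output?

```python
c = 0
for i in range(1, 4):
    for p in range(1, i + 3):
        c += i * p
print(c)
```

i=1,p=1: c = 0+1 = 1
i=1,p=2: c = 1+2 = 3
i=1,p=3: c = 3+3 = 6
i=2,p=1: c = 6+2 = 8
i=2,p=2: c = 8+4 = 12
i=2,p=3: c = 12+6 = 18
i=2,p=4: c = 18+8 = 26
i=3,p=1: c = 26+3 = 29
i=3,p=2: c = 29+6 = 35
i=3,p=3: c = 35+9 = 44
i=3,p=4: c = 44+12 = 56
i=3,p=5: c = 56+15 = 71

71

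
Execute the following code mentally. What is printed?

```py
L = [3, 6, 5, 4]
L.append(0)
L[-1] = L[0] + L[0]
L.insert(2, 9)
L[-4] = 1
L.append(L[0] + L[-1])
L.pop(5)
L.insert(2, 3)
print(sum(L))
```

31

append 0 → [3, 6, 5, 4, 0]
L[-1] = L[0]+L[0] = 3+3 = 6 → [3, 6, 5, 4, 6]
insert 9 at 2 → [3, 6, 9, 5, 4, 6]
L[-4] = 1 → [3, 6, 1, 5, 4, 6]
append L[0]+L[-1] = 3+6 = 9 → [3, 6, 1, 5, 4, 6, 9]
pop(5) removes 6 → [3, 6, 1, 5, 4, 9]
insert 3 at 2 → [3, 6, 3, 1, 5, 4, 9]
sum = 31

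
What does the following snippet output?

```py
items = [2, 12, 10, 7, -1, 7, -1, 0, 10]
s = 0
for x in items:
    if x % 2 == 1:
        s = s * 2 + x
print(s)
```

x=2: not odd
x=12: not odd
x=10: not odd
x=7: odd, s = 0*2+7 = 7
x=-1: odd, s = 7*2+(-1) = 13
x=7: odd, s = 13*2+7 = 33
x=-1: odd, s = 33*2+(-1) = 65
x=0: not odd
x=10: not odd

65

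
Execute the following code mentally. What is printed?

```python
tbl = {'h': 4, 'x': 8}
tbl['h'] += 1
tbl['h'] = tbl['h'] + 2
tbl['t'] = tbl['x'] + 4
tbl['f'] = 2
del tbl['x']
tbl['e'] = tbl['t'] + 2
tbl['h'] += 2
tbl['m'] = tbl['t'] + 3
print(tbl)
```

tbl['h'] = 4+1 = 5 → {'h': 5, 'x': 8}
tbl['h'] = tbl['h']+2 = 7 → {'h': 7, 'x': 8}
tbl['t'] = tbl['x']+4 = 12 → {'h': 7, 'x': 8, 't': 12}
tbl['f'] = 2 → {'h': 7, 'x': 8, 't': 12, 'f': 2}
del 'x' → {'h': 7, 't': 12, 'f': 2}
tbl['e'] = tbl['t']+2 = 14 → {'h': 7, 't': 12, 'f': 2, 'e': 14}
tbl['h'] = 7+2 = 9 → {'h': 9, 't': 12, 'f': 2, 'e': 14}
tbl['m'] = tbl['t']+3 = 15 → {'h': 9, 't': 12, 'f': 2, 'e': 14, 'm': 15}

{'h': 9, 't': 12, 'f': 2, 'e': 14, 'm': 15}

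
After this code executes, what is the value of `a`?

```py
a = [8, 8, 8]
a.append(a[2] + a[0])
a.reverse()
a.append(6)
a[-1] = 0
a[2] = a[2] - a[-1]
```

append a[2]+a[0] = 8+8 = 16 → [8, 8, 8, 16]
reverse → [16, 8, 8, 8]
append 6 → [16, 8, 8, 8, 6]
a[-1] = 0 → [16, 8, 8, 8, 0]
a[2] = a[2]-a[-1] = 8-0 = 8 → [16, 8, 8, 8, 0]

[16, 8, 8, 8, 0]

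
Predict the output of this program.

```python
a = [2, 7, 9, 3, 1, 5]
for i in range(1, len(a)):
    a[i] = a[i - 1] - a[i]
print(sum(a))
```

i=1: a[1] = 2-7 = -5 → [2, -5, 9, 3, 1, 5]
i=2: a[2] = (-5)-9 = -14 → [2, -5, -14, 3, 1, 5]
i=3: a[3] = (-14)-3 = -17 → [2, -5, -14, -17, 1, 5]
i=4: a[4] = (-17)-1 = -18 → [2, -5, -14, -17, -18, 5]
i=5: a[5] = (-18)-5 = -23 → [2, -5, -14, -17, -18, -23]
sum = -75

-75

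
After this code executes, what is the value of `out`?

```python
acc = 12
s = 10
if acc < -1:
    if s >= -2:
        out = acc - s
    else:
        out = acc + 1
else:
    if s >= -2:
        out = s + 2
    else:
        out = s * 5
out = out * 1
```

12

acc=12, s=10
acc < -1 is False; s >= -2 is True
→ out = s + 2 = 12
out = 12*1 = 12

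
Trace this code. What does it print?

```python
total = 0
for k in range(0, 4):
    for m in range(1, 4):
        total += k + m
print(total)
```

k=0,m=1: total = 0+1 = 1
k=0,m=2: total = 1+2 = 3
k=0,m=3: total = 3+3 = 6
k=1,m=1: total = 6+2 = 8
k=1,m=2: total = 8+3 = 11
k=1,m=3: total = 11+4 = 15
k=2,m=1: total = 15+3 = 18
k=2,m=2: total = 18+4 = 22
k=2,m=3: total = 22+5 = 27
k=3,m=1: total = 27+4 = 31
k=3,m=2: total = 31+5 = 36
k=3,m=3: total = 36+6 = 42

42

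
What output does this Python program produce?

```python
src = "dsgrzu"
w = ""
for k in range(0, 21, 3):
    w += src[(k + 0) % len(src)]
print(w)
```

k=0: add src[0]='d' → 'd'
k=3: add src[3]='r' → 'dr'
k=6: add src[0]='d' → 'drd'
k=9: add src[3]='r' → 'drdr'
k=12: add src[0]='d' → 'drdrd'
k=15: add src[3]='r' → 'drdrdr'
k=18: add src[0]='d' → 'drdrdrd'

drdrdrd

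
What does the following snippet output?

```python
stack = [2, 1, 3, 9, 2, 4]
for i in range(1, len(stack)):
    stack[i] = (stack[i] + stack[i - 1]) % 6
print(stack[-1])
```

3

i=1: stack[1] = (1+2)%6 = 3 → [2, 3, 3, 9, 2, 4]
i=2: stack[2] = (3+3)%6 = 0 → [2, 3, 0, 9, 2, 4]
i=3: stack[3] = (9+0)%6 = 3 → [2, 3, 0, 3, 2, 4]
i=4: stack[4] = (2+3)%6 = 5 → [2, 3, 0, 3, 5, 4]
i=5: stack[5] = (4+5)%6 = 3 → [2, 3, 0, 3, 5, 3]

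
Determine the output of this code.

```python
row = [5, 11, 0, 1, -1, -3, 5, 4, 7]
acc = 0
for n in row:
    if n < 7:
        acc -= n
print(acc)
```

n=5: <7, acc = 0-5 = -5
n=11: not <7
n=0: <7, acc = (-5)-0 = -5
n=1: <7, acc = (-5)-1 = -6
n=-1: <7, acc = (-6)-(-1) = -5
n=-3: <7, acc = (-5)-(-3) = -2
n=5: <7, acc = (-2)-5 = -7
n=4: <7, acc = (-7)-4 = -11
n=7: not <7

-11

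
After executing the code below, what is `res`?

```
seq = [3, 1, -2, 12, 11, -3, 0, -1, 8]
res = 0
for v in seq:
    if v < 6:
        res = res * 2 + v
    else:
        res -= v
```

v=3: <6, res = 0*2+3 = 3
v=1: <6, res = 3*2+1 = 7
v=-2: <6, res = 7*2+(-2) = 12
v=12: not <6, res = 12-12 = 0
v=11: not <6, res = 0-11 = -11
v=-3: <6, res = (-11)*2+(-3) = -25
v=0: <6, res = (-25)*2+0 = -50
v=-1: <6, res = (-50)*2+(-1) = -101
v=8: not <6, res = (-101)-8 = -109

-109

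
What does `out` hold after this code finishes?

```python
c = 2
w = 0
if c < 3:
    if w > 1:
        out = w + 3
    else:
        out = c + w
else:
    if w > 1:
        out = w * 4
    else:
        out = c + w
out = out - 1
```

c=2, w=0
c < 3 is True; w > 1 is False
→ out = c + w = 2
out = 2-1 = 1

1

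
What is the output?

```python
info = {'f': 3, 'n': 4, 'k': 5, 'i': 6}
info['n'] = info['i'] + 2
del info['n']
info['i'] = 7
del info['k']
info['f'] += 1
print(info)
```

{'f': 4, 'i': 7}

info['n'] = info['i']+2 = 8 → {'f': 3, 'n': 8, 'k': 5, 'i': 6}
del 'n' → {'f': 3, 'k': 5, 'i': 6}
info['i'] = 7 → {'f': 3, 'k': 5, 'i': 7}
del 'k' → {'f': 3, 'i': 7}
info['f'] = 3+1 = 4 → {'f': 4, 'i': 7}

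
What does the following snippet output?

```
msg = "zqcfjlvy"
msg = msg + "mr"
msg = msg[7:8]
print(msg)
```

y

+ 'mr' → 'zqcfjlvymr'
slice [7:8] → 'y'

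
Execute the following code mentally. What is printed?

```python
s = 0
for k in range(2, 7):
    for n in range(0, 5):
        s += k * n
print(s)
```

200

k=2,n=0: s = 0+0 = 0
k=2,n=1: s = 0+2 = 2
k=2,n=2: s = 2+4 = 6
k=2,n=3: s = 6+6 = 12
k=2,n=4: s = 12+8 = 20
k=3,n=0: s = 20+0 = 20
k=3,n=1: s = 20+3 = 23
k=3,n=2: s = 23+6 = 29
k=3,n=3: s = 29+9 = 38
k=3,n=4: s = 38+12 = 50
k=4,n=0: s = 50+0 = 50
k=4,n=1: s = 50+4 = 54
k=4,n=2: s = 54+8 = 62
k=4,n=3: s = 62+12 = 74
k=4,n=4: s = 74+16 = 90
k=5,n=0: s = 90+0 = 90
k=5,n=1: s = 90+5 = 95
k=5,n=2: s = 95+10 = 105
k=5,n=3: s = 105+15 = 120
k=5,n=4: s = 120+20 = 140
k=6,n=0: s = 140+0 = 140
k=6,n=1: s = 140+6 = 146
k=6,n=2: s = 146+12 = 158
k=6,n=3: s = 158+18 = 176
k=6,n=4: s = 176+24 = 200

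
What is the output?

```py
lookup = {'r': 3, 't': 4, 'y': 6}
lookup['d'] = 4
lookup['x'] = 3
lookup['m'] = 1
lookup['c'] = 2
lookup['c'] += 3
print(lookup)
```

{'r': 3, 't': 4, 'y': 6, 'd': 4, 'x': 3, 'm': 1, 'c': 5}

lookup['d'] = 4 → {'r': 3, 't': 4, 'y': 6, 'd': 4}
lookup['x'] = 3 → {'r': 3, 't': 4, 'y': 6, 'd': 4, 'x': 3}
lookup['m'] = 1 → {'r': 3, 't': 4, 'y': 6, 'd': 4, 'x': 3, 'm': 1}
lookup['c'] = 2 → {'r': 3, 't': 4, 'y': 6, 'd': 4, 'x': 3, 'm': 1, 'c': 2}
lookup['c'] = 2+3 = 5 → {'r': 3, 't': 4, 'y': 6, 'd': 4, 'x': 3, 'm': 1, 'c': 5}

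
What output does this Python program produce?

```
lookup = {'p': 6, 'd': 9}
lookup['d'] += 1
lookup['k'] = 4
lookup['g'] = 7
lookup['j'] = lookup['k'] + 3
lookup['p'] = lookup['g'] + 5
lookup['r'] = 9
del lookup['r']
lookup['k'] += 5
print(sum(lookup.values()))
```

45

lookup['d'] = 9+1 = 10 → {'p': 6, 'd': 10}
lookup['k'] = 4 → {'p': 6, 'd': 10, 'k': 4}
lookup['g'] = 7 → {'p': 6, 'd': 10, 'k': 4, 'g': 7}
lookup['j'] = lookup['k']+3 = 7 → {'p': 6, 'd': 10, 'k': 4, 'g': 7, 'j': 7}
lookup['p'] = lookup['g']+5 = 12 → {'p': 12, 'd': 10, 'k': 4, 'g': 7, 'j': 7}
lookup['r'] = 9 → {'p': 12, 'd': 10, 'k': 4, 'g': 7, 'j': 7, 'r': 9}
del 'r' → {'p': 12, 'd': 10, 'k': 4, 'g': 7, 'j': 7}
lookup['k'] = 4+5 = 9 → {'p': 12, 'd': 10, 'k': 9, 'g': 7, 'j': 7}
sum of values = 45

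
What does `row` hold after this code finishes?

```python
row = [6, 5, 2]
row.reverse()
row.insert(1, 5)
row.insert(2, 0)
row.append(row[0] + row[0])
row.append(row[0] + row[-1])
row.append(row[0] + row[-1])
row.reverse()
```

[8, 6, 4, 6, 5, 0, 5, 2]

reverse → [2, 5, 6]
insert 5 at 1 → [2, 5, 5, 6]
insert 0 at 2 → [2, 5, 0, 5, 6]
append row[0]+row[0] = 2+2 = 4 → [2, 5, 0, 5, 6, 4]
append row[0]+row[-1] = 2+4 = 6 → [2, 5, 0, 5, 6, 4, 6]
append row[0]+row[-1] = 2+6 = 8 → [2, 5, 0, 5, 6, 4, 6, 8]
reverse → [8, 6, 4, 6, 5, 0, 5, 2]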